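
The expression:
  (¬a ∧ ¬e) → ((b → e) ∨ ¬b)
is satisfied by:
  {a: True, e: True, b: False}
  {a: True, e: False, b: False}
  {e: True, a: False, b: False}
  {a: False, e: False, b: False}
  {a: True, b: True, e: True}
  {a: True, b: True, e: False}
  {b: True, e: True, a: False}


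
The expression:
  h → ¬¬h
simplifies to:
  True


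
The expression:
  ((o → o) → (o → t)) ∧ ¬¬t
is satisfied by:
  {t: True}


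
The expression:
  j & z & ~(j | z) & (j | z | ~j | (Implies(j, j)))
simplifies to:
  False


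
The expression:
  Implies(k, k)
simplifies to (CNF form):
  True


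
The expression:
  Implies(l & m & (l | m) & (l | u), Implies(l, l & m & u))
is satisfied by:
  {u: True, l: False, m: False}
  {l: False, m: False, u: False}
  {u: True, m: True, l: False}
  {m: True, l: False, u: False}
  {u: True, l: True, m: False}
  {l: True, u: False, m: False}
  {u: True, m: True, l: True}


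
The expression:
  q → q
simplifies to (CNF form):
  True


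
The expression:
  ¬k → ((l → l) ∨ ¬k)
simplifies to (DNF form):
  True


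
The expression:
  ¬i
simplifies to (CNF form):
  ¬i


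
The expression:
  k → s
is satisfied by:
  {s: True, k: False}
  {k: False, s: False}
  {k: True, s: True}


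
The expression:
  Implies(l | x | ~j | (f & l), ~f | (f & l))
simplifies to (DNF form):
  l | ~f | (j & ~x)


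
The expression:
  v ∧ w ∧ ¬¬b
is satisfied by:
  {w: True, b: True, v: True}


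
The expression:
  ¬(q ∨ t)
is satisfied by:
  {q: False, t: False}


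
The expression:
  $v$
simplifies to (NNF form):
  $v$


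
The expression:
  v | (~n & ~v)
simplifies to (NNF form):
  v | ~n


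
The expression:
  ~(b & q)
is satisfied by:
  {q: False, b: False}
  {b: True, q: False}
  {q: True, b: False}


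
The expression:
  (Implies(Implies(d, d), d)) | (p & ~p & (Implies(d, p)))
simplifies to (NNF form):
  d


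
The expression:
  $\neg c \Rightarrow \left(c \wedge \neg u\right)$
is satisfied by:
  {c: True}


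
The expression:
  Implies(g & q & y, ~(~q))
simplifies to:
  True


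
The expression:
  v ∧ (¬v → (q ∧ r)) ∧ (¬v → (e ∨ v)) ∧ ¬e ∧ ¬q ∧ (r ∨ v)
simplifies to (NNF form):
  v ∧ ¬e ∧ ¬q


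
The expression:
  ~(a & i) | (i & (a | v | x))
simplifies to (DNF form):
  True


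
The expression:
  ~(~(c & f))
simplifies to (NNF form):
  c & f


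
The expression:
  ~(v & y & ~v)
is always true.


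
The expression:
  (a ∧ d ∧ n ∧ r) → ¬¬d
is always true.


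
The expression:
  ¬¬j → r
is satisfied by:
  {r: True, j: False}
  {j: False, r: False}
  {j: True, r: True}


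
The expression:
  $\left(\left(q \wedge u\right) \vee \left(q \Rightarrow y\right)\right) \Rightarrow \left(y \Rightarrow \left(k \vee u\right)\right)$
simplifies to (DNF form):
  $k \vee u \vee \neg y$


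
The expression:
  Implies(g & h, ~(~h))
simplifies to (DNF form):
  True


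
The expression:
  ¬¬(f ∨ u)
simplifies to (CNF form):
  f ∨ u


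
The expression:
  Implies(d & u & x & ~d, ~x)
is always true.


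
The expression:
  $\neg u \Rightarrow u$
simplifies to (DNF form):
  $u$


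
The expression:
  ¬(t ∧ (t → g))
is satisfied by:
  {g: False, t: False}
  {t: True, g: False}
  {g: True, t: False}


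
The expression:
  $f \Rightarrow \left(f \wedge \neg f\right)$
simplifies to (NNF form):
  $\neg f$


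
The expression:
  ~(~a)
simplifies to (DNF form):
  a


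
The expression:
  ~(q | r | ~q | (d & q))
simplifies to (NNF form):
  False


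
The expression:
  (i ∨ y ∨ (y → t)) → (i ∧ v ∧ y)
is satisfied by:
  {i: True, y: True, v: True}


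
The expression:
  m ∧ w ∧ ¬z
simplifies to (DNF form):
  m ∧ w ∧ ¬z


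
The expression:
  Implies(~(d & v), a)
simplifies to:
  a | (d & v)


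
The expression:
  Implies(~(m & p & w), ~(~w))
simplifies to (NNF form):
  w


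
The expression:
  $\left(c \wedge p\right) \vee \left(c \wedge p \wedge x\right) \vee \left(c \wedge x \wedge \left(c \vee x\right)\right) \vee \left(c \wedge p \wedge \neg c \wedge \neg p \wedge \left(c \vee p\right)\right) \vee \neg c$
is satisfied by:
  {x: True, p: True, c: False}
  {x: True, c: False, p: False}
  {p: True, c: False, x: False}
  {p: False, c: False, x: False}
  {x: True, p: True, c: True}
  {x: True, c: True, p: False}
  {p: True, c: True, x: False}


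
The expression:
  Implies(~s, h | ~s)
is always true.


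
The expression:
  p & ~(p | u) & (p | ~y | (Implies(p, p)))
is never true.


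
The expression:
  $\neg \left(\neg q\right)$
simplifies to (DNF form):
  $q$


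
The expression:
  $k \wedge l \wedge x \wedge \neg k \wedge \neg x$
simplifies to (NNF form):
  $\text{False}$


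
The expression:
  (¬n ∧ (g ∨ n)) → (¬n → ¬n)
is always true.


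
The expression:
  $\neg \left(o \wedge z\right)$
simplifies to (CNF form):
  $\neg o \vee \neg z$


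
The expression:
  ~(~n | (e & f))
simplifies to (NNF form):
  n & (~e | ~f)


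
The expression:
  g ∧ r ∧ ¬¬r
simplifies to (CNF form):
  g ∧ r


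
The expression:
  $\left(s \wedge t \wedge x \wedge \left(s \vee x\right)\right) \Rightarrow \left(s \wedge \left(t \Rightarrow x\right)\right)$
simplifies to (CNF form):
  $\text{True}$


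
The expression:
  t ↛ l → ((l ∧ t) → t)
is always true.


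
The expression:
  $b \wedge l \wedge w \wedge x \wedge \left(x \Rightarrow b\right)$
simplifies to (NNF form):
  $b \wedge l \wedge w \wedge x$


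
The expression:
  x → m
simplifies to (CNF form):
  m ∨ ¬x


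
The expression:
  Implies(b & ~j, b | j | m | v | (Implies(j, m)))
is always true.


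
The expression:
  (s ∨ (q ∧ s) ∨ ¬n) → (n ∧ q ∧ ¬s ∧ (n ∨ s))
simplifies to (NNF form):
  n ∧ ¬s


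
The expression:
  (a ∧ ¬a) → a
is always true.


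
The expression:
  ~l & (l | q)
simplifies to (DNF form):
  q & ~l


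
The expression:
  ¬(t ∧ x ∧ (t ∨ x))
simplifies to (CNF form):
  ¬t ∨ ¬x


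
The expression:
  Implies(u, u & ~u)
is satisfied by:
  {u: False}


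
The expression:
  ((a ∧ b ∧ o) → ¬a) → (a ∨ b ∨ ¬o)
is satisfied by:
  {a: True, b: True, o: False}
  {a: True, o: False, b: False}
  {b: True, o: False, a: False}
  {b: False, o: False, a: False}
  {a: True, b: True, o: True}
  {a: True, o: True, b: False}
  {b: True, o: True, a: False}


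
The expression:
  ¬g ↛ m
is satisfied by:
  {m: True, g: False}
  {g: False, m: False}
  {g: True, m: True}


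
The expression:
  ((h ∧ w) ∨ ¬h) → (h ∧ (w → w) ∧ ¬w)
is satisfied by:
  {h: True, w: False}


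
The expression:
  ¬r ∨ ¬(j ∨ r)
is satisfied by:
  {r: False}


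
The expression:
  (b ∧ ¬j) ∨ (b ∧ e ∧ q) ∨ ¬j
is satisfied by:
  {b: True, q: True, e: True, j: False}
  {b: True, q: True, e: False, j: False}
  {b: True, e: True, q: False, j: False}
  {b: True, e: False, q: False, j: False}
  {q: True, e: True, b: False, j: False}
  {q: True, e: False, b: False, j: False}
  {e: True, b: False, q: False, j: False}
  {e: False, b: False, q: False, j: False}
  {j: True, b: True, q: True, e: True}


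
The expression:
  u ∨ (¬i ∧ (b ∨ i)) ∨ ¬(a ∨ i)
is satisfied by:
  {b: True, u: True, i: False, a: False}
  {u: True, b: False, i: False, a: False}
  {b: True, a: True, u: True, i: False}
  {a: True, u: True, b: False, i: False}
  {b: True, u: True, i: True, a: False}
  {u: True, i: True, a: False, b: False}
  {b: True, a: True, u: True, i: True}
  {a: True, u: True, i: True, b: False}
  {b: True, a: False, i: False, u: False}
  {a: False, i: False, u: False, b: False}
  {b: True, a: True, i: False, u: False}


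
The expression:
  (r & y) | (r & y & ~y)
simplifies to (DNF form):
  r & y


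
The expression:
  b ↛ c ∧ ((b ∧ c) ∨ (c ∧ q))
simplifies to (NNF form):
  False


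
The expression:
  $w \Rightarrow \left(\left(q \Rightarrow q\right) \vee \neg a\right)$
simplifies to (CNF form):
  $\text{True}$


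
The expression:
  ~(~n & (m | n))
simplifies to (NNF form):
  n | ~m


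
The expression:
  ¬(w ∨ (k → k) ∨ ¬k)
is never true.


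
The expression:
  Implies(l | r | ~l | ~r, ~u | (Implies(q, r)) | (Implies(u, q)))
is always true.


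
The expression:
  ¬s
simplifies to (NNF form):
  ¬s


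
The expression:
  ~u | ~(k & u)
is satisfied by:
  {u: False, k: False}
  {k: True, u: False}
  {u: True, k: False}


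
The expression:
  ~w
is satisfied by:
  {w: False}


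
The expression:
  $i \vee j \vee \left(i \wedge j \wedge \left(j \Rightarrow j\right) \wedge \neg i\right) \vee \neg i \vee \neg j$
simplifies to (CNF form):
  $\text{True}$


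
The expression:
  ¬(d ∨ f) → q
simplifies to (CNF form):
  d ∨ f ∨ q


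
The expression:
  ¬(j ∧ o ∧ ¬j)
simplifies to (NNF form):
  True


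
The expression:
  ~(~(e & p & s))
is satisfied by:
  {p: True, e: True, s: True}


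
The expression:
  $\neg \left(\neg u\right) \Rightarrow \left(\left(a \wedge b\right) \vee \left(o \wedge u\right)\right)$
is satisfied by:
  {b: True, o: True, a: True, u: False}
  {b: True, o: True, a: False, u: False}
  {o: True, a: True, u: False, b: False}
  {o: True, a: False, u: False, b: False}
  {b: True, a: True, u: False, o: False}
  {b: True, a: False, u: False, o: False}
  {a: True, b: False, u: False, o: False}
  {a: False, b: False, u: False, o: False}
  {b: True, o: True, u: True, a: True}
  {b: True, o: True, u: True, a: False}
  {o: True, u: True, a: True, b: False}
  {o: True, u: True, a: False, b: False}
  {b: True, u: True, a: True, o: False}


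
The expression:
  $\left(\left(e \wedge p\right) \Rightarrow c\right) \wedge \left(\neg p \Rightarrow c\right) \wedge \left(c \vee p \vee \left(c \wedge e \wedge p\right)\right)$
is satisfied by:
  {c: True, p: True, e: False}
  {c: True, p: False, e: False}
  {c: True, e: True, p: True}
  {c: True, e: True, p: False}
  {p: True, e: False, c: False}


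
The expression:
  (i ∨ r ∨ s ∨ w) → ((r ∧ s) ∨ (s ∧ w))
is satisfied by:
  {r: True, s: True, i: False, w: False}
  {s: True, w: True, i: False, r: False}
  {r: True, s: True, w: True, i: False}
  {s: True, r: True, i: True, w: False}
  {s: True, w: True, i: True, r: False}
  {r: True, s: True, w: True, i: True}
  {i: False, w: False, r: False, s: False}


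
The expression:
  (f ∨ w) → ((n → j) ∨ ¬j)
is always true.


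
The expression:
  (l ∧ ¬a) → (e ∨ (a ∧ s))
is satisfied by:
  {a: True, e: True, l: False}
  {a: True, l: False, e: False}
  {e: True, l: False, a: False}
  {e: False, l: False, a: False}
  {a: True, e: True, l: True}
  {a: True, l: True, e: False}
  {e: True, l: True, a: False}


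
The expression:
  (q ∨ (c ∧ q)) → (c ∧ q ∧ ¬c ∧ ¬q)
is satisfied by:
  {q: False}


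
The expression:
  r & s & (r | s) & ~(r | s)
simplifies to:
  False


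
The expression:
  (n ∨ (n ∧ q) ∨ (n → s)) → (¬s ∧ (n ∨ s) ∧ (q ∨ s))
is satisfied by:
  {q: True, n: True, s: False}


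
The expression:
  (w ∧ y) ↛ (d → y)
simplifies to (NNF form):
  False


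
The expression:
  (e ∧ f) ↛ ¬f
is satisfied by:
  {e: True, f: True}


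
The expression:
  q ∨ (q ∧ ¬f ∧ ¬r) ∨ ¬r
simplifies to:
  q ∨ ¬r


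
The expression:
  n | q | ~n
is always true.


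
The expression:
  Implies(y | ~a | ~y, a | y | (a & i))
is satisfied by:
  {a: True, y: True}
  {a: True, y: False}
  {y: True, a: False}


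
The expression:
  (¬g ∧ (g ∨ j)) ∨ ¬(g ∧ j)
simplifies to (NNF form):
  ¬g ∨ ¬j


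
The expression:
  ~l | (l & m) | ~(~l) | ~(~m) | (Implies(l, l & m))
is always true.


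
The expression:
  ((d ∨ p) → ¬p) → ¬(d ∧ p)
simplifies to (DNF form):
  True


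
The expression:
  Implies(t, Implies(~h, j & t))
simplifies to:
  h | j | ~t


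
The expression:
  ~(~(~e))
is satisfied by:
  {e: False}


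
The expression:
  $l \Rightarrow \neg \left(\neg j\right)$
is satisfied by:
  {j: True, l: False}
  {l: False, j: False}
  {l: True, j: True}


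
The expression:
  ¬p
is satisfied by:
  {p: False}


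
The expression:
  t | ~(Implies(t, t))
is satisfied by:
  {t: True}


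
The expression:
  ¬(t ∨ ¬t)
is never true.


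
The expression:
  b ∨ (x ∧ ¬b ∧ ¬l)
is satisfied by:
  {b: True, x: True, l: False}
  {b: True, l: False, x: False}
  {b: True, x: True, l: True}
  {b: True, l: True, x: False}
  {x: True, l: False, b: False}


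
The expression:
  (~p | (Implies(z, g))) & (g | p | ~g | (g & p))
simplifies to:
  g | ~p | ~z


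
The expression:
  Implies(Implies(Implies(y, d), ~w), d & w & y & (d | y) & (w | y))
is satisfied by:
  {w: True, d: True, y: False}
  {w: True, y: False, d: False}
  {w: True, d: True, y: True}


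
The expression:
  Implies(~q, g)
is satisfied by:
  {q: True, g: True}
  {q: True, g: False}
  {g: True, q: False}


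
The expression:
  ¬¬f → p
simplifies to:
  p ∨ ¬f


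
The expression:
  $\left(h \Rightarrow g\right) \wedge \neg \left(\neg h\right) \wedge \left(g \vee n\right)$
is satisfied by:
  {h: True, g: True}


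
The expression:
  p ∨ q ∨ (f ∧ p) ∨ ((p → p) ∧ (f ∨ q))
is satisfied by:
  {q: True, p: True, f: True}
  {q: True, p: True, f: False}
  {q: True, f: True, p: False}
  {q: True, f: False, p: False}
  {p: True, f: True, q: False}
  {p: True, f: False, q: False}
  {f: True, p: False, q: False}


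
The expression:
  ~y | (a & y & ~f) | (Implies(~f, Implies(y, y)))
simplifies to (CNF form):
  True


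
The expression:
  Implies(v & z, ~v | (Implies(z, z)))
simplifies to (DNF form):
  True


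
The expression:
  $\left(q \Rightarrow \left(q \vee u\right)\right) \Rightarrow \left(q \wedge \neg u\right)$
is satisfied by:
  {q: True, u: False}


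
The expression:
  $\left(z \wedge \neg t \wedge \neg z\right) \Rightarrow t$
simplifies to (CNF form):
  $\text{True}$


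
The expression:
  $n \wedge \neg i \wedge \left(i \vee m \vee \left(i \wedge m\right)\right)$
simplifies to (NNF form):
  $m \wedge n \wedge \neg i$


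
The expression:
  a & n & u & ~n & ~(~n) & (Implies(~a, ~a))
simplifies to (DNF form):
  False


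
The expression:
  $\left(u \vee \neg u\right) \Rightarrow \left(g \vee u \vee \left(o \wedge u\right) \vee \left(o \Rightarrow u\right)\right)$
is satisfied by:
  {g: True, u: True, o: False}
  {g: True, o: False, u: False}
  {u: True, o: False, g: False}
  {u: False, o: False, g: False}
  {g: True, u: True, o: True}
  {g: True, o: True, u: False}
  {u: True, o: True, g: False}


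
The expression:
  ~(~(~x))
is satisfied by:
  {x: False}


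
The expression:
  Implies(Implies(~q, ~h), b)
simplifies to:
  b | (h & ~q)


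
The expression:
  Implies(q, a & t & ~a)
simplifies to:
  ~q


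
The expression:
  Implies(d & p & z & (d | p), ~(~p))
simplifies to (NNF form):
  True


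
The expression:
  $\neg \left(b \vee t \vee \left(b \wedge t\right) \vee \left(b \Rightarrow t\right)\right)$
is never true.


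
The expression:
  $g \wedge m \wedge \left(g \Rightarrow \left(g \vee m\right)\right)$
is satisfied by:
  {m: True, g: True}


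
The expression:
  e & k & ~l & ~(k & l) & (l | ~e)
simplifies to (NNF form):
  False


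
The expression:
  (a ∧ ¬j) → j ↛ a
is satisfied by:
  {j: True, a: False}
  {a: False, j: False}
  {a: True, j: True}


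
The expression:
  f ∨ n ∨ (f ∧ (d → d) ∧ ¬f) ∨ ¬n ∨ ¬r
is always true.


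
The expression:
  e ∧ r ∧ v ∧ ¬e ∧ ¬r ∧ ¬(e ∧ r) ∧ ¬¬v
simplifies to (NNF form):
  False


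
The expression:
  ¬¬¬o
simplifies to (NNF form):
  ¬o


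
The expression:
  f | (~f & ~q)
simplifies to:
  f | ~q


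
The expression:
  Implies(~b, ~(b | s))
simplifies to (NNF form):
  b | ~s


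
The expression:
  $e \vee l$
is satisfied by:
  {l: True, e: True}
  {l: True, e: False}
  {e: True, l: False}


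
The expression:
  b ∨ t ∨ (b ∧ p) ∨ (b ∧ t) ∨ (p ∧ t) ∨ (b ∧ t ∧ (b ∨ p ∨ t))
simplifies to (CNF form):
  b ∨ t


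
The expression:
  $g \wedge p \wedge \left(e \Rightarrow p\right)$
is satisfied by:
  {p: True, g: True}


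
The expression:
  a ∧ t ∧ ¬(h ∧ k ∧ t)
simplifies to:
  a ∧ t ∧ (¬h ∨ ¬k)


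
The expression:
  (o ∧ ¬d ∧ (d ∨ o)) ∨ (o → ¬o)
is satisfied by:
  {o: False, d: False}
  {d: True, o: False}
  {o: True, d: False}


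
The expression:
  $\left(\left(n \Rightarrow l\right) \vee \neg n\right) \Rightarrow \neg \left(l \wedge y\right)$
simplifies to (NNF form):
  $\neg l \vee \neg y$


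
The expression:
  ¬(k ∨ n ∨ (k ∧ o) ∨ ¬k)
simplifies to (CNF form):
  False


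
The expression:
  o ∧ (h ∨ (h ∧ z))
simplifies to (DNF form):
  h ∧ o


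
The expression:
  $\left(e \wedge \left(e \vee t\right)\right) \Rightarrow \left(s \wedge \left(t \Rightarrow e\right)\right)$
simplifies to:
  $s \vee \neg e$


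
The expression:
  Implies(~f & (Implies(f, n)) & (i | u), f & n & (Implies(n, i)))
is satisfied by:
  {f: True, i: False, u: False}
  {u: True, f: True, i: False}
  {f: True, i: True, u: False}
  {u: True, f: True, i: True}
  {u: False, i: False, f: False}


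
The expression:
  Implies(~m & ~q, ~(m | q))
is always true.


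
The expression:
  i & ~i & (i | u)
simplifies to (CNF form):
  False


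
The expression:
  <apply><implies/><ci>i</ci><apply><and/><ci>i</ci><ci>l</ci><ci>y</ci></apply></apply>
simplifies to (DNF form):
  <apply><or/><apply><not/><ci>i</ci></apply><apply><and/><ci>l</ci><ci>y</ci></apply></apply>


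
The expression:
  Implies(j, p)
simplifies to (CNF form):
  p | ~j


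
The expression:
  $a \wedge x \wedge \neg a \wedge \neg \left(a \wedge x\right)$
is never true.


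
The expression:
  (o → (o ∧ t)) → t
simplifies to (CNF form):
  o ∨ t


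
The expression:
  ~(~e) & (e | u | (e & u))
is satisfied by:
  {e: True}


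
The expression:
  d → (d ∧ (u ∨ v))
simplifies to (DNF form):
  u ∨ v ∨ ¬d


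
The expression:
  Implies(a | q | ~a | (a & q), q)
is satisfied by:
  {q: True}


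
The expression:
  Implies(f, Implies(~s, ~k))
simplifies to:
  s | ~f | ~k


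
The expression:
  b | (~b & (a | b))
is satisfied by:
  {a: True, b: True}
  {a: True, b: False}
  {b: True, a: False}


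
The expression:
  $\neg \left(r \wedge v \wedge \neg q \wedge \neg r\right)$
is always true.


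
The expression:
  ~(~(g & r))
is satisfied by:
  {r: True, g: True}


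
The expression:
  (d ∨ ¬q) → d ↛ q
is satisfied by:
  {q: True, d: False}
  {d: True, q: False}


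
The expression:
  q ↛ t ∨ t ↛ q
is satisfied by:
  {q: True, t: False}
  {t: True, q: False}


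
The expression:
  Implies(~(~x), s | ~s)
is always true.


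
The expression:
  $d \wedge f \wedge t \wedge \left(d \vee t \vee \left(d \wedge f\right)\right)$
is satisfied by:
  {t: True, d: True, f: True}


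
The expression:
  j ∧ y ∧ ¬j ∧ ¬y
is never true.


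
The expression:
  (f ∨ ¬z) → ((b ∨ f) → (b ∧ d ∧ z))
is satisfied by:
  {d: True, z: True, b: False, f: False}
  {d: True, z: False, b: False, f: False}
  {z: True, d: False, b: False, f: False}
  {d: False, z: False, b: False, f: False}
  {d: True, b: True, z: True, f: False}
  {b: True, z: True, d: False, f: False}
  {f: True, d: True, b: True, z: True}


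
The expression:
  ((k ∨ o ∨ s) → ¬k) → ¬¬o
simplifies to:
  k ∨ o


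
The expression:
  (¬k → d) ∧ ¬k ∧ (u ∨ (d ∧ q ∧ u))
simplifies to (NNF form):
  d ∧ u ∧ ¬k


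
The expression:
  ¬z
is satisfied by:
  {z: False}


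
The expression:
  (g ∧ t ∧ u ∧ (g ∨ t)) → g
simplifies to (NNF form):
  True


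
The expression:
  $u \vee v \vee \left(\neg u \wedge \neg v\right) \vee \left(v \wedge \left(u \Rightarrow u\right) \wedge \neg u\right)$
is always true.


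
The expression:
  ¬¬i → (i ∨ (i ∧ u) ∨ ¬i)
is always true.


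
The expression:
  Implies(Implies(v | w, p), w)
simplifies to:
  w | (v & ~p)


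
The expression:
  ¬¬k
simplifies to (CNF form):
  k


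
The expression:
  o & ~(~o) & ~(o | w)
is never true.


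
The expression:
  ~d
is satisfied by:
  {d: False}


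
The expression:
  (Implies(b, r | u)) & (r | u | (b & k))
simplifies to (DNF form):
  r | u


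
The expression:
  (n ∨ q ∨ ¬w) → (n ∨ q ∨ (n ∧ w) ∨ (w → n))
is always true.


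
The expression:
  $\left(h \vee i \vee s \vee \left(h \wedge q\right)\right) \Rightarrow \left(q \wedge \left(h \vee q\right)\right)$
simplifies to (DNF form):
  $q \vee \left(\neg h \wedge \neg i \wedge \neg s\right)$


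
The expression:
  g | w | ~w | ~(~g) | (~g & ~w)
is always true.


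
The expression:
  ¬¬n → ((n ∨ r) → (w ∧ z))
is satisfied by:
  {w: True, z: True, n: False}
  {w: True, z: False, n: False}
  {z: True, w: False, n: False}
  {w: False, z: False, n: False}
  {n: True, w: True, z: True}


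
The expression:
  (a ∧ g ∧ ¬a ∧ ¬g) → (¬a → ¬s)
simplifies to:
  True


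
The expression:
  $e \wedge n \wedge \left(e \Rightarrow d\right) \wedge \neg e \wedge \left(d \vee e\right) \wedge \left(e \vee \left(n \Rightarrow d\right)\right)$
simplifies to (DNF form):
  $\text{False}$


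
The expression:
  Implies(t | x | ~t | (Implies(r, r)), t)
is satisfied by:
  {t: True}


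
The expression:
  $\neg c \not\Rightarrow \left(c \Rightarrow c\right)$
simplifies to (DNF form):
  $\text{False}$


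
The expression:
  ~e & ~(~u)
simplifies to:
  u & ~e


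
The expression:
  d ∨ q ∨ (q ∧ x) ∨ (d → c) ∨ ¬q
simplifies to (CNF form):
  True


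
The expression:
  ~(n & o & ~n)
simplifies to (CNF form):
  True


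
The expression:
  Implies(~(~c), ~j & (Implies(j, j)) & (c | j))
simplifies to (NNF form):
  ~c | ~j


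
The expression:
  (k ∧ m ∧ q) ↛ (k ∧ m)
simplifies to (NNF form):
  False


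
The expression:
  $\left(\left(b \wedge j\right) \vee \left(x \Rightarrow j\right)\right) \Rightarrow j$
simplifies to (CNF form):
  $j \vee x$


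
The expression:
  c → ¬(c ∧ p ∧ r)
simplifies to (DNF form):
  ¬c ∨ ¬p ∨ ¬r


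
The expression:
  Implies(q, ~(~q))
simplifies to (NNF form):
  True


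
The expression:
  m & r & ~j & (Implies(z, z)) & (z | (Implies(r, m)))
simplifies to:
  m & r & ~j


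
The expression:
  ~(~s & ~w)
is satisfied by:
  {s: True, w: True}
  {s: True, w: False}
  {w: True, s: False}


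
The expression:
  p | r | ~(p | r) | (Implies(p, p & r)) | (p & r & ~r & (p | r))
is always true.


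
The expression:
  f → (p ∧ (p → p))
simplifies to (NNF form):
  p ∨ ¬f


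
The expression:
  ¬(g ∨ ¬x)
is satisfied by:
  {x: True, g: False}


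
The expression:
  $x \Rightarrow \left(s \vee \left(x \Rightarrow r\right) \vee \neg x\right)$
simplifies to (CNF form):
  $r \vee s \vee \neg x$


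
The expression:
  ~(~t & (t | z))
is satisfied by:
  {t: True, z: False}
  {z: False, t: False}
  {z: True, t: True}


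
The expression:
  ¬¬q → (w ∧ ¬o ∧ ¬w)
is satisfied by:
  {q: False}


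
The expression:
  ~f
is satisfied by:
  {f: False}


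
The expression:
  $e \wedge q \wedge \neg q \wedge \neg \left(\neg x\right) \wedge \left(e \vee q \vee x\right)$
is never true.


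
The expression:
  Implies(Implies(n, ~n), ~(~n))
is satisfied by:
  {n: True}


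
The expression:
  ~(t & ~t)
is always true.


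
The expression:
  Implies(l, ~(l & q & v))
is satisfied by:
  {l: False, v: False, q: False}
  {q: True, l: False, v: False}
  {v: True, l: False, q: False}
  {q: True, v: True, l: False}
  {l: True, q: False, v: False}
  {q: True, l: True, v: False}
  {v: True, l: True, q: False}


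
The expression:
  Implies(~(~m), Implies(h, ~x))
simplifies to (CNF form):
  ~h | ~m | ~x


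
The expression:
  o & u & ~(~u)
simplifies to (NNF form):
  o & u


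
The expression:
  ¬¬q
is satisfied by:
  {q: True}


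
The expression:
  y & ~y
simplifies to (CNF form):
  False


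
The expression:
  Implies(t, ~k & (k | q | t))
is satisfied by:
  {k: False, t: False}
  {t: True, k: False}
  {k: True, t: False}


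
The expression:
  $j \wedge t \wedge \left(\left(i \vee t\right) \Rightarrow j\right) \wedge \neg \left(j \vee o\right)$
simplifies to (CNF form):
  $\text{False}$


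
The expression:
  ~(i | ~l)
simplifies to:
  l & ~i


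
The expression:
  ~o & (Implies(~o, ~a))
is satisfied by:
  {o: False, a: False}


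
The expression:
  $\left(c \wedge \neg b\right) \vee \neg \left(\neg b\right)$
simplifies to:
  $b \vee c$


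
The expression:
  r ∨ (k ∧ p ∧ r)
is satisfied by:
  {r: True}


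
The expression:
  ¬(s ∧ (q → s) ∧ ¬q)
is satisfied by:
  {q: True, s: False}
  {s: False, q: False}
  {s: True, q: True}


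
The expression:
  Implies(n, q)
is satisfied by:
  {q: True, n: False}
  {n: False, q: False}
  {n: True, q: True}


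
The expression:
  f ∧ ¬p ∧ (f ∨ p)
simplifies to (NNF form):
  f ∧ ¬p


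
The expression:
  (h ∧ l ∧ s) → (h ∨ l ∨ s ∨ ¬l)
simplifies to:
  True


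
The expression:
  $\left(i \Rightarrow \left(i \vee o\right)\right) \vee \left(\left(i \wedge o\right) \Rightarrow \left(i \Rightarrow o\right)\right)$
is always true.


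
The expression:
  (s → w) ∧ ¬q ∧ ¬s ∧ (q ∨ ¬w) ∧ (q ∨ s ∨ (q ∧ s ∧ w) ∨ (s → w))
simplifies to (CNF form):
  ¬q ∧ ¬s ∧ ¬w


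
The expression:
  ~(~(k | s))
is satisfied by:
  {k: True, s: True}
  {k: True, s: False}
  {s: True, k: False}


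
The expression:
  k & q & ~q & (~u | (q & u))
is never true.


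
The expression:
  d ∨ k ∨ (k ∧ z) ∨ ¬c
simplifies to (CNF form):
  d ∨ k ∨ ¬c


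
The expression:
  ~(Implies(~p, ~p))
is never true.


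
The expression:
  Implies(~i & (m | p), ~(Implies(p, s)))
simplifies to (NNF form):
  i | (p & ~s) | (~m & ~p)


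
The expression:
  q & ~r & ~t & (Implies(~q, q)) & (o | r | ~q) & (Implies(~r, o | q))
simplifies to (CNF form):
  o & q & ~r & ~t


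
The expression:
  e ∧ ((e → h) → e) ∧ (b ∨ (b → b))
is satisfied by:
  {e: True}


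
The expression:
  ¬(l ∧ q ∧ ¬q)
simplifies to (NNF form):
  True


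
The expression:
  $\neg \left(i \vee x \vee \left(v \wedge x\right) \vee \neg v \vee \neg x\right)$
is never true.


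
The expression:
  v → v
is always true.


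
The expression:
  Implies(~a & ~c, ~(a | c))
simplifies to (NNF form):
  True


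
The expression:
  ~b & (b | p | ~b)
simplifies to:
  ~b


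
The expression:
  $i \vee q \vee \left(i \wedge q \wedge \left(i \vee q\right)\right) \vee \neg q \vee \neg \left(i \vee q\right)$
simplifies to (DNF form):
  $\text{True}$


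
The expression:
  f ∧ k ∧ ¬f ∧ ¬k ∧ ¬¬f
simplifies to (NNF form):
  False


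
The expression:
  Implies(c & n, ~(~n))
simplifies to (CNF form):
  True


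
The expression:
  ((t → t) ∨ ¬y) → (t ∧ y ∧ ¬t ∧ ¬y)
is never true.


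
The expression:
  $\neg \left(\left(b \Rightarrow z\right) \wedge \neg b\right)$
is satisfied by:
  {b: True}


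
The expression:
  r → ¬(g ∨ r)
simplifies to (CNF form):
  ¬r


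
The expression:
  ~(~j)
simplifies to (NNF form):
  j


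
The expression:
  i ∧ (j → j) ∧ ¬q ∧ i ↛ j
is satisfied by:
  {i: True, q: False, j: False}


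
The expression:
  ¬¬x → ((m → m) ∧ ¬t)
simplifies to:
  ¬t ∨ ¬x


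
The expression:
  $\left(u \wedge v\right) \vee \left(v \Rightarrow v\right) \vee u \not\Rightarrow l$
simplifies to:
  $\text{True}$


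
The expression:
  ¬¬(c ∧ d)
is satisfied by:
  {c: True, d: True}


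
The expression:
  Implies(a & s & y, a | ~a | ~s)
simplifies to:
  True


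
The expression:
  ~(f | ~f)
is never true.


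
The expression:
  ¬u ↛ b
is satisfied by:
  {b: True, u: False}
  {u: False, b: False}
  {u: True, b: True}


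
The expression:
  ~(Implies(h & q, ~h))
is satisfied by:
  {h: True, q: True}


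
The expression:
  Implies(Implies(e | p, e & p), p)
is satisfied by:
  {e: True, p: True}
  {e: True, p: False}
  {p: True, e: False}


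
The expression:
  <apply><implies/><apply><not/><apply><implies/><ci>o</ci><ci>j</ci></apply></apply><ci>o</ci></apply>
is always true.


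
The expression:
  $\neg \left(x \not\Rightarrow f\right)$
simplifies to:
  $f \vee \neg x$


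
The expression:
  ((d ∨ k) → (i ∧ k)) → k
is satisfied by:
  {d: True, k: True}
  {d: True, k: False}
  {k: True, d: False}


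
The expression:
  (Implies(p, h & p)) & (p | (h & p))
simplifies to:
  h & p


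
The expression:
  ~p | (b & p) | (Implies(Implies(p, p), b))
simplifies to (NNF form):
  b | ~p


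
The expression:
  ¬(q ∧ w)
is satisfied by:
  {w: False, q: False}
  {q: True, w: False}
  {w: True, q: False}


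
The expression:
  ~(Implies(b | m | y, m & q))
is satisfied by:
  {y: True, b: True, m: False, q: False}
  {y: True, b: False, m: False, q: False}
  {b: True, q: False, y: False, m: False}
  {q: True, y: True, b: True, m: False}
  {q: True, y: True, b: False, m: False}
  {q: True, b: True, y: False, m: False}
  {m: True, y: True, b: True, q: False}
  {m: True, y: True, b: False, q: False}
  {m: True, b: True, y: False, q: False}
  {m: True, b: False, y: False, q: False}


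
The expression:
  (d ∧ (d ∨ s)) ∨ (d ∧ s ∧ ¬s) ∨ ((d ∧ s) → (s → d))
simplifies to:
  True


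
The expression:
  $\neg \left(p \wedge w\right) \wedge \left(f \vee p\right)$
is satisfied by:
  {f: True, w: False, p: False}
  {p: True, f: True, w: False}
  {p: True, w: False, f: False}
  {f: True, w: True, p: False}


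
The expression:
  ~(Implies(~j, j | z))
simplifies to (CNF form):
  ~j & ~z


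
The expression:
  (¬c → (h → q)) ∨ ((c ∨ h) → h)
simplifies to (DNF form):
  True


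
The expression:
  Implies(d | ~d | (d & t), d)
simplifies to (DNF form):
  d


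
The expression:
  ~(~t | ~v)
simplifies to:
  t & v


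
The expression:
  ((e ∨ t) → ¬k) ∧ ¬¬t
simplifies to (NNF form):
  t ∧ ¬k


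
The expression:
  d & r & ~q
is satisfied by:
  {r: True, d: True, q: False}


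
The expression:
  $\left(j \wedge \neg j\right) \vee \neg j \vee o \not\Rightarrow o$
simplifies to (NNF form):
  $\neg j$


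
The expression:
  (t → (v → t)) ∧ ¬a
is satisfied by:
  {a: False}


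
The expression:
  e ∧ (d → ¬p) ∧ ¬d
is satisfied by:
  {e: True, d: False}


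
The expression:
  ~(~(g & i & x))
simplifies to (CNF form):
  g & i & x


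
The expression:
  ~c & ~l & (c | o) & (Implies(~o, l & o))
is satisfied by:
  {o: True, l: False, c: False}


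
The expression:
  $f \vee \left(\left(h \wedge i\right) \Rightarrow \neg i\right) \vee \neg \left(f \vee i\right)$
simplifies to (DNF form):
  $f \vee \neg h \vee \neg i$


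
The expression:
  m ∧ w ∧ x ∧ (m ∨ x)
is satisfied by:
  {m: True, w: True, x: True}


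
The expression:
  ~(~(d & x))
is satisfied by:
  {d: True, x: True}


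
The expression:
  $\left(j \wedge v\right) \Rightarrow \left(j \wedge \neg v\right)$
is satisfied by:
  {v: False, j: False}
  {j: True, v: False}
  {v: True, j: False}


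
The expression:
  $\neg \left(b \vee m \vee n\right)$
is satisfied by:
  {n: False, b: False, m: False}


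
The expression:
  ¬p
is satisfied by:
  {p: False}


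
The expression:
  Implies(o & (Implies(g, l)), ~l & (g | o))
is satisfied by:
  {l: False, o: False}
  {o: True, l: False}
  {l: True, o: False}


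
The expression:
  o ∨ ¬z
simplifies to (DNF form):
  o ∨ ¬z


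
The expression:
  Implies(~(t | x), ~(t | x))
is always true.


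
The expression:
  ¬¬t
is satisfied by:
  {t: True}


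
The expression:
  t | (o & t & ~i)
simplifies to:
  t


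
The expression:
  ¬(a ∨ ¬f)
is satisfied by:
  {f: True, a: False}


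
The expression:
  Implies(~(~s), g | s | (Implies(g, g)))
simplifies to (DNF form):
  True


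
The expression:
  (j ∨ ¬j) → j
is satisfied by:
  {j: True}


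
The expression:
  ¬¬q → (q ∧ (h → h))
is always true.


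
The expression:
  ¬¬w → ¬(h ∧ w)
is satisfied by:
  {w: False, h: False}
  {h: True, w: False}
  {w: True, h: False}


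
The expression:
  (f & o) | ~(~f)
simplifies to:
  f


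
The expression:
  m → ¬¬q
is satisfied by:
  {q: True, m: False}
  {m: False, q: False}
  {m: True, q: True}


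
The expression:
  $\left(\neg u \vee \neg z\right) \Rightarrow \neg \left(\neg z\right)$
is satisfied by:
  {z: True}


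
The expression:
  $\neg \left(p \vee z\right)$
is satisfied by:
  {p: False, z: False}


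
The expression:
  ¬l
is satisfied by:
  {l: False}


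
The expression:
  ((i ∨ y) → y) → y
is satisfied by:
  {i: True, y: True}
  {i: True, y: False}
  {y: True, i: False}


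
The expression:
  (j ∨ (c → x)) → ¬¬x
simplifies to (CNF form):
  (c ∨ x) ∧ (x ∨ ¬j)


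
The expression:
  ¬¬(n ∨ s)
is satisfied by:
  {n: True, s: True}
  {n: True, s: False}
  {s: True, n: False}


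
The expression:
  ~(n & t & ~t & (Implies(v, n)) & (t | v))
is always true.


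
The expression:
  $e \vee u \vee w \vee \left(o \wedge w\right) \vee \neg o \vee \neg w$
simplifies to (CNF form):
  $\text{True}$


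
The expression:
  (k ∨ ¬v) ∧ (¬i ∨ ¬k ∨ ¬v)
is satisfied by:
  {k: True, v: False, i: False}
  {k: False, v: False, i: False}
  {i: True, k: True, v: False}
  {i: True, k: False, v: False}
  {v: True, k: True, i: False}


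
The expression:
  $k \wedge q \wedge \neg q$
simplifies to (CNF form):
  $\text{False}$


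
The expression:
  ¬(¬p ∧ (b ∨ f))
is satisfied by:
  {p: True, b: False, f: False}
  {f: True, p: True, b: False}
  {p: True, b: True, f: False}
  {f: True, p: True, b: True}
  {f: False, b: False, p: False}


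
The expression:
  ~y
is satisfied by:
  {y: False}


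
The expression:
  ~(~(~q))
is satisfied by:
  {q: False}


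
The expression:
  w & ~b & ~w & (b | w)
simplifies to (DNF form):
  False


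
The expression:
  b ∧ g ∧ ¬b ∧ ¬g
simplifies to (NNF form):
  False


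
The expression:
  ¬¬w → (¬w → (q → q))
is always true.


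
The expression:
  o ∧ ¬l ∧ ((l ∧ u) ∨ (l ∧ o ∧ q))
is never true.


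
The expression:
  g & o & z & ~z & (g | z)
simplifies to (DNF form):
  False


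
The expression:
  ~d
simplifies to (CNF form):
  ~d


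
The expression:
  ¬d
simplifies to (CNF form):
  ¬d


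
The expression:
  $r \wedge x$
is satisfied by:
  {r: True, x: True}


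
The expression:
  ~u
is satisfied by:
  {u: False}


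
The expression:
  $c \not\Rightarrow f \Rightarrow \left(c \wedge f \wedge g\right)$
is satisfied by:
  {f: True, c: False}
  {c: False, f: False}
  {c: True, f: True}


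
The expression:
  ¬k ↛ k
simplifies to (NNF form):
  ¬k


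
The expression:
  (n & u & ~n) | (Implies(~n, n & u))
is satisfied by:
  {n: True}


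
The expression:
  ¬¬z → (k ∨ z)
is always true.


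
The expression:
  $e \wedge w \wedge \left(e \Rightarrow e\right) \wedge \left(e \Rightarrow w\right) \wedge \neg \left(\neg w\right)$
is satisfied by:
  {e: True, w: True}


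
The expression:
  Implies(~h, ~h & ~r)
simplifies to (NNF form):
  h | ~r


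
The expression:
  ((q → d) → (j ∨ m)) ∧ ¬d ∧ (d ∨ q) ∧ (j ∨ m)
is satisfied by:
  {m: True, j: True, q: True, d: False}
  {m: True, q: True, d: False, j: False}
  {j: True, q: True, d: False, m: False}


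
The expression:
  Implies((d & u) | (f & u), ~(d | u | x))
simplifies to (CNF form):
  (~d | ~u) & (~f | ~u)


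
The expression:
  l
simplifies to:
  l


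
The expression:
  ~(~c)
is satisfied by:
  {c: True}


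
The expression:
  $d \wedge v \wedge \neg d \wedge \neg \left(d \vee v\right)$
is never true.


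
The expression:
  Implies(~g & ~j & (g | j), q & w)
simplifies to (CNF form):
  True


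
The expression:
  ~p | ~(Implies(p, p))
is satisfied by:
  {p: False}


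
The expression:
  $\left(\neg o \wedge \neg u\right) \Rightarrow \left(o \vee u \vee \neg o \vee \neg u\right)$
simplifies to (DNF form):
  $\text{True}$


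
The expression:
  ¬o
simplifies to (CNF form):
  ¬o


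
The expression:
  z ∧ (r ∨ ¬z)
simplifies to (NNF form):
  r ∧ z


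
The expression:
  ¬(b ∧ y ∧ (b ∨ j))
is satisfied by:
  {y: False, b: False}
  {b: True, y: False}
  {y: True, b: False}


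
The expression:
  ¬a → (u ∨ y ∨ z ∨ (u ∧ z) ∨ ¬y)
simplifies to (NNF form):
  True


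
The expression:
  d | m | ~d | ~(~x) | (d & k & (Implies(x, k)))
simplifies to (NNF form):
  True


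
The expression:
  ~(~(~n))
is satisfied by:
  {n: False}


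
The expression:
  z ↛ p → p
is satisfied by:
  {p: True, z: False}
  {z: False, p: False}
  {z: True, p: True}


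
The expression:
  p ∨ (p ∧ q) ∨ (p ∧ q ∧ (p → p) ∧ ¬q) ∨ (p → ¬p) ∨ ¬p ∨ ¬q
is always true.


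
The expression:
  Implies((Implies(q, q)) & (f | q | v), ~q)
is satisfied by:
  {q: False}


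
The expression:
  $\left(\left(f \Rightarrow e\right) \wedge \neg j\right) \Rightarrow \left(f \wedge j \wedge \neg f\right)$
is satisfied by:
  {j: True, f: True, e: False}
  {j: True, e: False, f: False}
  {j: True, f: True, e: True}
  {j: True, e: True, f: False}
  {f: True, e: False, j: False}


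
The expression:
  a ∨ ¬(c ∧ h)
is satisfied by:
  {a: True, h: False, c: False}
  {h: False, c: False, a: False}
  {a: True, c: True, h: False}
  {c: True, h: False, a: False}
  {a: True, h: True, c: False}
  {h: True, a: False, c: False}
  {a: True, c: True, h: True}
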